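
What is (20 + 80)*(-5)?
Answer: -500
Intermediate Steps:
(20 + 80)*(-5) = 100*(-5) = -500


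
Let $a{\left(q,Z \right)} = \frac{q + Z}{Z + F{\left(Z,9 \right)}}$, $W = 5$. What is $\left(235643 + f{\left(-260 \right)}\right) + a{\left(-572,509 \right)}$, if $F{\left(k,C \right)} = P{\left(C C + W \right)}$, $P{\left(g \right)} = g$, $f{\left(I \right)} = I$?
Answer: $\frac{20007546}{85} \approx 2.3538 \cdot 10^{5}$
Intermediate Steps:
$F{\left(k,C \right)} = 5 + C^{2}$ ($F{\left(k,C \right)} = C C + 5 = C^{2} + 5 = 5 + C^{2}$)
$a{\left(q,Z \right)} = \frac{Z + q}{86 + Z}$ ($a{\left(q,Z \right)} = \frac{q + Z}{Z + \left(5 + 9^{2}\right)} = \frac{Z + q}{Z + \left(5 + 81\right)} = \frac{Z + q}{Z + 86} = \frac{Z + q}{86 + Z}$)
$\left(235643 + f{\left(-260 \right)}\right) + a{\left(-572,509 \right)} = \left(235643 - 260\right) + \frac{509 - 572}{86 + 509} = 235383 + \frac{1}{595} \left(-63\right) = 235383 - \frac{9}{85} = \frac{20007546}{85}$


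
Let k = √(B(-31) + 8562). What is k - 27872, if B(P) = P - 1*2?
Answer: -27872 + √8529 ≈ -27780.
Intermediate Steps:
B(P) = -2 + P (B(P) = P - 2 = -2 + P)
k = √8529 (k = √((-2 - 31) + 8562) = √(-33 + 8562) = √8529 ≈ 92.353)
k - 27872 = √8529 - 27872 = -27872 + √8529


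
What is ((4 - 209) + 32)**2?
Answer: 29929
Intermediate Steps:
((4 - 209) + 32)**2 = (-205 + 32)**2 = (-173)**2 = 29929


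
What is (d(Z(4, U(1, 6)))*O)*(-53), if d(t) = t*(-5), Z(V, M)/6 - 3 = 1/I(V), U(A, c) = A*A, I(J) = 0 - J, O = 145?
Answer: 1268025/2 ≈ 6.3401e+5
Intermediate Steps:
I(J) = -J
U(A, c) = A²
Z(V, M) = 18 - 6/V (Z(V, M) = 18 + 6/((-V)) = 18 + 6*(-1/V) = 18 - 6/V)
d(t) = -5*t
(d(Z(4, U(1, 6)))*O)*(-53) = (-5*(18 - 6/4)*145)*(-53) = (-5*(18 - 6*¼)*145)*(-53) = (-5*(18 - 3/2)*145)*(-53) = (-5*33/2*145)*(-53) = -165/2*145*(-53) = -23925/2*(-53) = 1268025/2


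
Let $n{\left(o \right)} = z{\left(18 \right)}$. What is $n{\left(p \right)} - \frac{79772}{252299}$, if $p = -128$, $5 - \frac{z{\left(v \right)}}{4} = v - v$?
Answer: $\frac{4966208}{252299} \approx 19.684$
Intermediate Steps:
$z{\left(v \right)} = 20$ ($z{\left(v \right)} = 20 - 4 \left(v - v\right) = 20 - 0 = 20 + 0 = 20$)
$n{\left(o \right)} = 20$
$n{\left(p \right)} - \frac{79772}{252299} = 20 - \frac{79772}{252299} = \frac{4966208}{252299}$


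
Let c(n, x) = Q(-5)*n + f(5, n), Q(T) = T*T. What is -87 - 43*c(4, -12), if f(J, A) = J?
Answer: -4602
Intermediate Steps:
Q(T) = T²
c(n, x) = 5 + 25*n (c(n, x) = (-5)²*n + 5 = 25*n + 5 = 5 + 25*n)
-87 - 43*c(4, -12) = -87 - 43*(5 + 25*4) = -87 - 43*(5 + 100) = -87 - 43*105 = -87 - 4515 = -4602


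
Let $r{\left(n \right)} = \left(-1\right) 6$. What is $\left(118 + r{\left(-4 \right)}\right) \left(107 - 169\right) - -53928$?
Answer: $46984$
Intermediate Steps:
$r{\left(n \right)} = -6$
$\left(118 + r{\left(-4 \right)}\right) \left(107 - 169\right) - -53928 = \left(118 - 6\right) \left(107 - 169\right) - -53928 = 112 \left(-62\right) + 53928 = -6944 + 53928 = 46984$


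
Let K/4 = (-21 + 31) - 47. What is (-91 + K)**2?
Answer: 57121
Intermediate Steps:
K = -148 (K = 4*((-21 + 31) - 47) = 4*(10 - 47) = 4*(-37) = -148)
(-91 + K)**2 = (-91 - 148)**2 = (-239)**2 = 57121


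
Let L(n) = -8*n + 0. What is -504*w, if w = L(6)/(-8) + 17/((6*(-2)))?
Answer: -2310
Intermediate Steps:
L(n) = -8*n
w = 55/12 (w = -8*6/(-8) + 17/((6*(-2))) = -48*(-⅛) + 17/(-12) = 6 + 17*(-1/12) = 6 - 17/12 = 55/12 ≈ 4.5833)
-504*w = -504*55/12 = -2310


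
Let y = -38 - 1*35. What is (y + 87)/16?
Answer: 7/8 ≈ 0.87500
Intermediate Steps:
y = -73 (y = -38 - 35 = -73)
(y + 87)/16 = (-73 + 87)/16 = 14*(1/16) = 7/8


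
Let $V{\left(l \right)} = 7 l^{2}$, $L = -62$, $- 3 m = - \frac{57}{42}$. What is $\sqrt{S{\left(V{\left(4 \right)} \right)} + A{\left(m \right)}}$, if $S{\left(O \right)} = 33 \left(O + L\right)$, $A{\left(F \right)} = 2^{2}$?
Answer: $\sqrt{1654} \approx 40.669$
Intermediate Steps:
$m = \frac{19}{42}$ ($m = - \frac{\left(-57\right) \frac{1}{42}}{3} = \left(- \frac{1}{3}\right) \left(- \frac{19}{14}\right) = \frac{19}{42} \approx 0.45238$)
$A{\left(F \right)} = 4$
$S{\left(O \right)} = -2046 + 33 O$ ($S{\left(O \right)} = 33 \left(O - 62\right) = 33 \left(-62 + O\right) = -2046 + 33 O$)
$\sqrt{S{\left(V{\left(4 \right)} \right)} + A{\left(m \right)}} = \sqrt{\left(-2046 + 33 \cdot 7 \cdot 4^{2}\right) + 4} = \sqrt{\left(-2046 + 33 \cdot 7 \cdot 16\right) + 4} = \sqrt{\left(-2046 + 33 \cdot 112\right) + 4} = \sqrt{\left(-2046 + 3696\right) + 4} = \sqrt{1650 + 4} = \sqrt{1654}$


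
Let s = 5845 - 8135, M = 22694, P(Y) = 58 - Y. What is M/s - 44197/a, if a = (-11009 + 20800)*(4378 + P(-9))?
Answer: -98776667166/9966307855 ≈ -9.9111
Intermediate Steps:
a = 43520995 (a = (-11009 + 20800)*(4378 + (58 - 1*(-9))) = 9791*(4378 + (58 + 9)) = 9791*(4378 + 67) = 9791*4445 = 43520995)
s = -2290
M/s - 44197/a = 22694/(-2290) - 44197/43520995 = 22694*(-1/2290) - 44197*1/43520995 = -11347/1145 - 44197/43520995 = -98776667166/9966307855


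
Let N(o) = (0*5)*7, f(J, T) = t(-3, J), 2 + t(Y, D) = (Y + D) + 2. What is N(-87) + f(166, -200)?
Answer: 163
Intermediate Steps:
t(Y, D) = D + Y (t(Y, D) = -2 + ((Y + D) + 2) = -2 + ((D + Y) + 2) = -2 + (2 + D + Y) = D + Y)
f(J, T) = -3 + J (f(J, T) = J - 3 = -3 + J)
N(o) = 0 (N(o) = 0*7 = 0)
N(-87) + f(166, -200) = 0 + (-3 + 166) = 0 + 163 = 163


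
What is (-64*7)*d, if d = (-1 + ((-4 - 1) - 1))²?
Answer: -21952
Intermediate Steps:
d = 49 (d = (-1 + (-5 - 1))² = (-1 - 6)² = (-7)² = 49)
(-64*7)*d = -64*7*49 = -448*49 = -21952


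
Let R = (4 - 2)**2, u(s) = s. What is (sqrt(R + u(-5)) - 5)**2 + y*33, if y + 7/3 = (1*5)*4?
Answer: 607 - 10*I ≈ 607.0 - 10.0*I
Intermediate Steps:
y = 53/3 (y = -7/3 + (1*5)*4 = -7/3 + 5*4 = -7/3 + 20 = 53/3 ≈ 17.667)
R = 4 (R = 2**2 = 4)
(sqrt(R + u(-5)) - 5)**2 + y*33 = (sqrt(4 - 5) - 5)**2 + (53/3)*33 = (sqrt(-1) - 5)**2 + 583 = (I - 5)**2 + 583 = (-5 + I)**2 + 583 = 583 + (-5 + I)**2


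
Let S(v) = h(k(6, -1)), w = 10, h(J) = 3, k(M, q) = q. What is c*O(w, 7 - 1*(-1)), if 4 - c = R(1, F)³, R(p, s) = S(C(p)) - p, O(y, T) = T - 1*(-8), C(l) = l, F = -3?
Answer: -64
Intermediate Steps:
S(v) = 3
O(y, T) = 8 + T (O(y, T) = T + 8 = 8 + T)
R(p, s) = 3 - p
c = -4 (c = 4 - (3 - 1*1)³ = 4 - (3 - 1)³ = 4 - 1*2³ = 4 - 1*8 = 4 - 8 = -4)
c*O(w, 7 - 1*(-1)) = -4*(8 + (7 - 1*(-1))) = -4*(8 + (7 + 1)) = -4*(8 + 8) = -4*16 = -64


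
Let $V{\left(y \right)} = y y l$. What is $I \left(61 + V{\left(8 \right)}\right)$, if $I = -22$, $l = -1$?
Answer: $66$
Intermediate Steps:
$V{\left(y \right)} = - y^{2}$ ($V{\left(y \right)} = y y \left(-1\right) = y^{2} \left(-1\right) = - y^{2}$)
$I \left(61 + V{\left(8 \right)}\right) = - 22 \left(61 - 8^{2}\right) = - 22 \left(61 - 64\right) = \left(-22\right) \left(-3\right) = 66$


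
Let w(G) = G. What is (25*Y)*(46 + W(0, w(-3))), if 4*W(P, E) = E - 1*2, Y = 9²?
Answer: 362475/4 ≈ 90619.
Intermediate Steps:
Y = 81
W(P, E) = -½ + E/4 (W(P, E) = (E - 1*2)/4 = (E - 2)/4 = (-2 + E)/4 = -½ + E/4)
(25*Y)*(46 + W(0, w(-3))) = (25*81)*(46 + (-½ + (¼)*(-3))) = 2025*(46 + (-½ - ¾)) = 2025*(46 - 5/4) = 2025*(179/4) = 362475/4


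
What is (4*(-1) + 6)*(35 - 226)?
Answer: -382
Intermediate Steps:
(4*(-1) + 6)*(35 - 226) = (-4 + 6)*(-191) = 2*(-191) = -382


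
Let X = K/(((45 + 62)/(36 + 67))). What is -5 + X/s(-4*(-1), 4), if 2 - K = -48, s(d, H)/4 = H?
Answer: -1705/856 ≈ -1.9918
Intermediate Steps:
s(d, H) = 4*H
K = 50 (K = 2 - 1*(-48) = 2 + 48 = 50)
X = 5150/107 (X = 50/(((45 + 62)/(36 + 67))) = 50/((107/103)) = 50/((107*(1/103))) = 50/(107/103) = 50*(103/107) = 5150/107 ≈ 48.131)
-5 + X/s(-4*(-1), 4) = -5 + (5150/107)/(4*4) = -5 + (5150/107)/16 = -5 + (1/16)*(5150/107) = -5 + 2575/856 = -1705/856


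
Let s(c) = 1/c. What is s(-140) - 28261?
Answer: -3956541/140 ≈ -28261.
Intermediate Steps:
s(-140) - 28261 = 1/(-140) - 28261 = -1/140 - 28261 = -3956541/140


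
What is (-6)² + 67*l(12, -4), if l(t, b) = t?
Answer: 840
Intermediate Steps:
(-6)² + 67*l(12, -4) = (-6)² + 67*12 = 36 + 804 = 840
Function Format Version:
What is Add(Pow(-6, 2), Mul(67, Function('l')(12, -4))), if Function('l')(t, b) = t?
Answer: 840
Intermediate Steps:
Add(Pow(-6, 2), Mul(67, Function('l')(12, -4))) = Add(Pow(-6, 2), Mul(67, 12)) = Add(36, 804) = 840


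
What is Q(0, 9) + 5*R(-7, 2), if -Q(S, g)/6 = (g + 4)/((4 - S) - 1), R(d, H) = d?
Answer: -61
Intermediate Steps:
Q(S, g) = -6*(4 + g)/(3 - S) (Q(S, g) = -6*(g + 4)/((4 - S) - 1) = -6*(4 + g)/(3 - S))
Q(0, 9) + 5*R(-7, 2) = 6*(4 + 9)/(-3 + 0) + 5*(-7) = 6*13/(-3) - 35 = 6*(-⅓)*13 - 35 = -26 - 35 = -61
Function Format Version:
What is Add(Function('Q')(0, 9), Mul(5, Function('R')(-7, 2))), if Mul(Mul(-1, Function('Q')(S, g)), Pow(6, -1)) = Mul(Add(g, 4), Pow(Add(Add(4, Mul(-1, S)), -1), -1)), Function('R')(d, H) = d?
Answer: -61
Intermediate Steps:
Function('Q')(S, g) = Mul(-6, Pow(Add(3, Mul(-1, S)), -1), Add(4, g)) (Function('Q')(S, g) = Mul(-6, Mul(Add(g, 4), Pow(Add(Add(4, Mul(-1, S)), -1), -1))) = Mul(-6, Mul(Add(4, g), Pow(Add(3, Mul(-1, S)), -1))) = Mul(-6, Mul(Pow(Add(3, Mul(-1, S)), -1), Add(4, g))) = Mul(-6, Pow(Add(3, Mul(-1, S)), -1), Add(4, g)))
Add(Function('Q')(0, 9), Mul(5, Function('R')(-7, 2))) = Add(Mul(6, Pow(Add(-3, 0), -1), Add(4, 9)), Mul(5, -7)) = Add(Mul(6, Pow(-3, -1), 13), -35) = Add(Mul(6, Rational(-1, 3), 13), -35) = Add(-26, -35) = -61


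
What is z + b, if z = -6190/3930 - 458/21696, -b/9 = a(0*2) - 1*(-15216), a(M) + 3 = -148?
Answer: -64226828261/473696 ≈ -1.3559e+5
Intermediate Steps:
a(M) = -151 (a(M) = -3 - 148 = -151)
b = -135585 (b = -9*(-151 - 1*(-15216)) = -9*(-151 + 15216) = -9*15065 = -135585)
z = -756101/473696 (z = -6190*1/3930 - 458*1/21696 = -619/393 - 229/10848 = -756101/473696 ≈ -1.5962)
z + b = -756101/473696 - 135585 = -64226828261/473696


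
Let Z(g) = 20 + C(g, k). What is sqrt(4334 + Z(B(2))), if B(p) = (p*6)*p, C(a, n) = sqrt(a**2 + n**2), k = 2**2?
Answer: sqrt(4354 + 4*sqrt(37)) ≈ 66.169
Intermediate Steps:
k = 4
B(p) = 6*p**2 (B(p) = (6*p)*p = 6*p**2)
Z(g) = 20 + sqrt(16 + g**2) (Z(g) = 20 + sqrt(g**2 + 4**2) = 20 + sqrt(g**2 + 16) = 20 + sqrt(16 + g**2))
sqrt(4334 + Z(B(2))) = sqrt(4334 + (20 + sqrt(16 + (6*2**2)**2))) = sqrt(4334 + (20 + sqrt(16 + (6*4)**2))) = sqrt(4334 + (20 + sqrt(16 + 24**2))) = sqrt(4334 + (20 + sqrt(16 + 576))) = sqrt(4334 + (20 + sqrt(592))) = sqrt(4334 + (20 + 4*sqrt(37))) = sqrt(4354 + 4*sqrt(37))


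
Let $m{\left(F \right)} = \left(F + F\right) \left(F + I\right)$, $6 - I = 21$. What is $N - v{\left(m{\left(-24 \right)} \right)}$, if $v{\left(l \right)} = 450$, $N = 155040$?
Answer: $154590$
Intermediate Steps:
$I = -15$ ($I = 6 - 21 = -15$)
$m{\left(F \right)} = 2 F \left(-15 + F\right)$ ($m{\left(F \right)} = \left(F + F\right) \left(F - 15\right) = 2 F \left(-15 + F\right)$)
$N - v{\left(m{\left(-24 \right)} \right)} = 155040 - 450 = 154590$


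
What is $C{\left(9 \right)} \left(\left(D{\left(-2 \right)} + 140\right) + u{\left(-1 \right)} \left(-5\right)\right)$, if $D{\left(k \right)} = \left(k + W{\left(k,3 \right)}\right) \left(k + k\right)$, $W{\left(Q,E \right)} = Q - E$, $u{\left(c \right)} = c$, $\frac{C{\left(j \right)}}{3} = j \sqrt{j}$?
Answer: $14013$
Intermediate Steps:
$C{\left(j \right)} = 3 j^{\frac{3}{2}}$ ($C{\left(j \right)} = 3 j \sqrt{j} = 3 j^{\frac{3}{2}}$)
$D{\left(k \right)} = 2 k \left(-3 + 2 k\right)$ ($D{\left(k \right)} = \left(k + \left(k - 3\right)\right) \left(k + k\right) = \left(k + \left(k - 3\right)\right) 2 k = \left(k + \left(-3 + k\right)\right) 2 k = \left(-3 + 2 k\right) 2 k = 2 k \left(-3 + 2 k\right)$)
$C{\left(9 \right)} \left(\left(D{\left(-2 \right)} + 140\right) + u{\left(-1 \right)} \left(-5\right)\right) = 3 \cdot 9^{\frac{3}{2}} \left(\left(2 \left(-2\right) \left(-3 + 2 \left(-2\right)\right) + 140\right) - -5\right) = 3 \cdot 27 \left(\left(2 \left(-2\right) \left(-3 - 4\right) + 140\right) + 5\right) = 81 \left(\left(2 \left(-2\right) \left(-7\right) + 140\right) + 5\right) = 81 \left(\left(28 + 140\right) + 5\right) = 81 \left(168 + 5\right) = 81 \cdot 173 = 14013$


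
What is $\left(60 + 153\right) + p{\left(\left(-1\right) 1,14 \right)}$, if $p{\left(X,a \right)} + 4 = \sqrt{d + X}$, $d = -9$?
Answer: $209 + i \sqrt{10} \approx 209.0 + 3.1623 i$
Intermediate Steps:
$p{\left(X,a \right)} = -4 + \sqrt{-9 + X}$
$\left(60 + 153\right) + p{\left(\left(-1\right) 1,14 \right)} = \left(60 + 153\right) - \left(4 - \sqrt{-9 - 1}\right) = 213 - \left(4 - \sqrt{-9 - 1}\right) = 213 - \left(4 - \sqrt{-10}\right) = 213 - \left(4 - i \sqrt{10}\right) = 209 + i \sqrt{10}$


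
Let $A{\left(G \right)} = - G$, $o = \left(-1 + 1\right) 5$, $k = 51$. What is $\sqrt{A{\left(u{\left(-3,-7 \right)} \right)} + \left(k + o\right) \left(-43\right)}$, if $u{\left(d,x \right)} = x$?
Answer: $i \sqrt{2186} \approx 46.755 i$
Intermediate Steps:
$o = 0$ ($o = 0 \cdot 5 = 0$)
$\sqrt{A{\left(u{\left(-3,-7 \right)} \right)} + \left(k + o\right) \left(-43\right)} = \sqrt{\left(-1\right) \left(-7\right) + \left(51 + 0\right) \left(-43\right)} = \sqrt{7 + 51 \left(-43\right)} = \sqrt{7 - 2193} = \sqrt{-2186} = i \sqrt{2186}$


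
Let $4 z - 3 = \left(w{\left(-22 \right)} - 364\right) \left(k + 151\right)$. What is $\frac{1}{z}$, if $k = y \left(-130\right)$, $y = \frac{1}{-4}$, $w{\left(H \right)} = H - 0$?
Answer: $- \frac{1}{17707} \approx -5.6475 \cdot 10^{-5}$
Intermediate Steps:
$w{\left(H \right)} = H$ ($w{\left(H \right)} = H + 0 = H$)
$y = - \frac{1}{4} \approx -0.25$
$k = \frac{65}{2}$ ($k = \left(- \frac{1}{4}\right) \left(-130\right) = \frac{65}{2} \approx 32.5$)
$z = -17707$ ($z = \frac{3}{4} + \frac{\left(-22 - 364\right) \left(\frac{65}{2} + 151\right)}{4} = \frac{3}{4} + \frac{\left(-386\right) \frac{367}{2}}{4} = \frac{3}{4} + \frac{1}{4} \left(-70831\right) = \frac{3}{4} - \frac{70831}{4} = -17707$)
$\frac{1}{z} = \frac{1}{-17707} = - \frac{1}{17707}$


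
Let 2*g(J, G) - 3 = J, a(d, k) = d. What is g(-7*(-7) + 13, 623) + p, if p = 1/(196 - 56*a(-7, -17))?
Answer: 19111/588 ≈ 32.502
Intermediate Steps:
g(J, G) = 3/2 + J/2
p = 1/588 (p = 1/(196 - 56*(-7)) = 1/(196 + 392) = 1/588 ≈ 0.0017007)
g(-7*(-7) + 13, 623) + p = (3/2 + (-7*(-7) + 13)/2) + 1/588 = (3/2 + (49 + 13)/2) + 1/588 = (3/2 + (½)*62) + 1/588 = (3/2 + 31) + 1/588 = 65/2 + 1/588 = 19111/588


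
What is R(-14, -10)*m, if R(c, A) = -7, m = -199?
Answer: 1393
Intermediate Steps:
R(-14, -10)*m = -7*(-199) = 1393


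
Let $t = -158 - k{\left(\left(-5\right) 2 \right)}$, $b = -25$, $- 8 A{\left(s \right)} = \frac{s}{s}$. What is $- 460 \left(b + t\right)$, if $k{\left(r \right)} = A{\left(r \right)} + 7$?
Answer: $\frac{174685}{2} \approx 87343.0$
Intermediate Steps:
$A{\left(s \right)} = - \frac{1}{8}$ ($A{\left(s \right)} = - \frac{s \frac{1}{s}}{8} = \left(- \frac{1}{8}\right) 1 = - \frac{1}{8}$)
$k{\left(r \right)} = \frac{55}{8}$ ($k{\left(r \right)} = - \frac{1}{8} + 7 = \frac{55}{8}$)
$t = - \frac{1319}{8}$ ($t = -158 - \frac{55}{8} = - \frac{1319}{8} \approx -164.88$)
$- 460 \left(b + t\right) = - 460 \left(-25 - \frac{1319}{8}\right) = \left(-460\right) \left(- \frac{1519}{8}\right) = \frac{174685}{2}$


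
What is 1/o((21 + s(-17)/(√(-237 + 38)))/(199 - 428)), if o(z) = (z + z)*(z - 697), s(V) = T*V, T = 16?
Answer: -10435759*I/(-1334073004*I + 86852320*√199) ≈ 0.0042434 - 0.0038971*I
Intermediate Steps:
s(V) = 16*V
o(z) = 2*z*(-697 + z) (o(z) = (2*z)*(-697 + z) = 2*z*(-697 + z))
1/o((21 + s(-17)/(√(-237 + 38)))/(199 - 428)) = 1/(2*((21 + (16*(-17))/(√(-237 + 38)))/(199 - 428))*(-697 + (21 + (16*(-17))/(√(-237 + 38)))/(199 - 428))) = 1/(2*((21 - 272*(-I*√199/199))/(-229))*(-697 + (21 - 272*(-I*√199/199))/(-229))) = 1/(2*((21 - 272*(-I*√199/199))*(-1/229))*(-697 + (21 - 272*(-I*√199/199))*(-1/229))) = 1/(2*((21 - (-272)*I*√199/199)*(-1/229))*(-697 + (21 - (-272)*I*√199/199)*(-1/229))) = 1/(2*((21 + 272*I*√199/199)*(-1/229))*(-697 + (21 + 272*I*√199/199)*(-1/229))) = 1/(2*(-21/229 - 272*I*√199/45571)*(-697 + (-21/229 - 272*I*√199/45571))) = 1/(2*(-21/229 - 272*I*√199/45571)*(-159634/229 - 272*I*√199/45571)) = 1/(2*(-159634/229 - 272*I*√199/45571)*(-21/229 - 272*I*√199/45571))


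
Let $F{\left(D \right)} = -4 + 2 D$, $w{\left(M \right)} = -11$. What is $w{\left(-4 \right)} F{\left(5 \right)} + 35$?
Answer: $-31$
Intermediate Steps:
$w{\left(-4 \right)} F{\left(5 \right)} + 35 = - 11 \left(-4 + 2 \cdot 5\right) + 35 = - 11 \left(-4 + 10\right) + 35 = \left(-11\right) 6 + 35 = -66 + 35 = -31$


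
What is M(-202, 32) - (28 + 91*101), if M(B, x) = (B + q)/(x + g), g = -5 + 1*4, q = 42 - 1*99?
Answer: -286048/31 ≈ -9227.4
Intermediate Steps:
q = -57 (q = 42 - 99 = -57)
g = -1 (g = -5 + 4 = -1)
M(B, x) = (-57 + B)/(-1 + x) (M(B, x) = (B - 57)/(x - 1) = (-57 + B)/(-1 + x))
M(-202, 32) - (28 + 91*101) = (-57 - 202)/(-1 + 32) - (28 + 91*101) = -259/31 - (28 + 9191) = (1/31)*(-259) - 1*9219 = -259/31 - 9219 = -286048/31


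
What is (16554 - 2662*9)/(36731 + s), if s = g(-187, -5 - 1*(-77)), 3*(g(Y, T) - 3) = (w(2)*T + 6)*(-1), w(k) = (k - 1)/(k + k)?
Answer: -1234/6121 ≈ -0.20160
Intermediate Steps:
w(k) = (-1 + k)/(2*k) (w(k) = (-1 + k)/((2*k)) = (-1 + k)*(1/(2*k)) = (-1 + k)/(2*k))
g(Y, T) = 1 - T/12 (g(Y, T) = 3 + ((((½)*(-1 + 2)/2)*T + 6)*(-1))/3 = 3 + ((((½)*(½)*1)*T + 6)*(-1))/3 = 3 + ((T/4 + 6)*(-1))/3 = 3 + ((6 + T/4)*(-1))/3 = 3 + (-6 - T/4)/3 = 3 + (-2 - T/12) = 1 - T/12)
s = -5 (s = 1 - (-5 - 1*(-77))/12 = 1 - (-5 + 77)/12 = 1 - 1/12*72 = 1 - 6 = -5)
(16554 - 2662*9)/(36731 + s) = (16554 - 2662*9)/(36731 - 5) = (16554 - 23958)/36726 = -7404*1/36726 = -1234/6121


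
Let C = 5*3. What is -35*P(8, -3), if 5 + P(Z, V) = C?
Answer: -350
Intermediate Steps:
C = 15
P(Z, V) = 10 (P(Z, V) = -5 + 15 = 10)
-35*P(8, -3) = -35*10 = -350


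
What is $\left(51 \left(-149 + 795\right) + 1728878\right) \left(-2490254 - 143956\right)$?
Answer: $-4641014399040$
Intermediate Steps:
$\left(51 \left(-149 + 795\right) + 1728878\right) \left(-2490254 - 143956\right) = \left(51 \cdot 646 + 1728878\right) \left(-2634210\right) = \left(32946 + 1728878\right) \left(-2634210\right) = 1761824 \left(-2634210\right) = -4641014399040$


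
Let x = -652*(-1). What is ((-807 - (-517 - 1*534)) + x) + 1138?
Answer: 2034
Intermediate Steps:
x = 652
((-807 - (-517 - 1*534)) + x) + 1138 = ((-807 - (-517 - 1*534)) + 652) + 1138 = ((-807 - (-517 - 534)) + 652) + 1138 = ((-807 - 1*(-1051)) + 652) + 1138 = ((-807 + 1051) + 652) + 1138 = (244 + 652) + 1138 = 896 + 1138 = 2034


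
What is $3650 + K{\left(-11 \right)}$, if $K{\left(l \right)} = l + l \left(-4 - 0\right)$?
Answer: $3683$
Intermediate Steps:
$K{\left(l \right)} = - 3 l$ ($K{\left(l \right)} = l + l \left(-4 + 0\right) = l + l \left(-4\right) = l - 4 l = - 3 l$)
$3650 + K{\left(-11 \right)} = 3650 - -33 = 3650 + 33 = 3683$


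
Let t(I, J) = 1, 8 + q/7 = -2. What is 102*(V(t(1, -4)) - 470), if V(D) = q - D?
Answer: -55182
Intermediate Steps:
q = -70 (q = -56 + 7*(-2) = -56 - 14 = -70)
V(D) = -70 - D
102*(V(t(1, -4)) - 470) = 102*((-70 - 1*1) - 470) = 102*((-70 - 1) - 470) = 102*(-71 - 470) = 102*(-541) = -55182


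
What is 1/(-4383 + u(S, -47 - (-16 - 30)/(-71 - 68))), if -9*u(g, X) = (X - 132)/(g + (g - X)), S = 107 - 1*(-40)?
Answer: -142335/623845996 ≈ -0.00022816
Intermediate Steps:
S = 147 (S = 107 + 40 = 147)
u(g, X) = -(-132 + X)/(9*(-X + 2*g)) (u(g, X) = -(X - 132)/(9*(g + (g - X))) = -(-132 + X)/(9*(-X + 2*g)))
1/(-4383 + u(S, -47 - (-16 - 30)/(-71 - 68))) = 1/(-4383 + (-132 + (-47 - (-16 - 30)/(-71 - 68)))/(9*((-47 - (-16 - 30)/(-71 - 68)) - 2*147))) = 1/(-4383 + (-132 + (-47 - (-46)/(-139)))/(9*((-47 - (-46)/(-139)) - 294))) = 1/(-4383 + (-132 + (-47 - (-46)*(-1)/139))/(9*((-47 - (-46)*(-1)/139) - 294))) = 1/(-4383 + (-132 + (-47 - 1*46/139))/(9*((-47 - 1*46/139) - 294))) = 1/(-4383 + (-132 + (-47 - 46/139))/(9*((-47 - 46/139) - 294))) = 1/(-4383 + (-132 - 6579/139)/(9*(-6579/139 - 294))) = 1/(-4383 + (⅑)*(-24927/139)/(-47445/139)) = 1/(-4383 + (⅑)*(-139/47445)*(-24927/139)) = 1/(-4383 + 8309/142335) = 1/(-623845996/142335) = -142335/623845996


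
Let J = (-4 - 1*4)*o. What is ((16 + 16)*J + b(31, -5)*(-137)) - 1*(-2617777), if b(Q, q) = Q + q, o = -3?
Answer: 2614983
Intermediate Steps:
J = 24 (J = (-4 - 1*4)*(-3) = (-4 - 4)*(-3) = -8*(-3) = 24)
((16 + 16)*J + b(31, -5)*(-137)) - 1*(-2617777) = ((16 + 16)*24 + (31 - 5)*(-137)) - 1*(-2617777) = (32*24 + 26*(-137)) + 2617777 = (768 - 3562) + 2617777 = -2794 + 2617777 = 2614983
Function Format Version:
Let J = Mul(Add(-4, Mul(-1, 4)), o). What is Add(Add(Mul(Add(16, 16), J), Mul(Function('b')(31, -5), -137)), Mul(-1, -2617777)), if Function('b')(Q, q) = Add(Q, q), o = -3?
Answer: 2614983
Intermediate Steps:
J = 24 (J = Mul(Add(-4, Mul(-1, 4)), -3) = Mul(Add(-4, -4), -3) = Mul(-8, -3) = 24)
Add(Add(Mul(Add(16, 16), J), Mul(Function('b')(31, -5), -137)), Mul(-1, -2617777)) = Add(Add(Mul(Add(16, 16), 24), Mul(Add(31, -5), -137)), Mul(-1, -2617777)) = Add(Add(Mul(32, 24), Mul(26, -137)), 2617777) = Add(Add(768, -3562), 2617777) = Add(-2794, 2617777) = 2614983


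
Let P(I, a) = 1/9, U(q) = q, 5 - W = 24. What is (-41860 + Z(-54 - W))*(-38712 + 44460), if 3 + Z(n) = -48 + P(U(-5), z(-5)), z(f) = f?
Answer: -722711368/3 ≈ -2.4090e+8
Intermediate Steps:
W = -19 (W = 5 - 1*24 = 5 - 24 = -19)
P(I, a) = 1/9
Z(n) = -458/9 (Z(n) = -3 + (-48 + 1/9) = -3 - 431/9 = -458/9)
(-41860 + Z(-54 - W))*(-38712 + 44460) = (-41860 - 458/9)*(-38712 + 44460) = -377198/9*5748 = -722711368/3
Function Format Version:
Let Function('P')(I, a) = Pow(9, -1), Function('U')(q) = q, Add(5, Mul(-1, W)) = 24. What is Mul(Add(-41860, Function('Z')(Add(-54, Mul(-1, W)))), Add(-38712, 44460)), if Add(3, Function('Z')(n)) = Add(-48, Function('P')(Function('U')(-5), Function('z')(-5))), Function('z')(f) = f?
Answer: Rational(-722711368, 3) ≈ -2.4090e+8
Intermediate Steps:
W = -19 (W = Add(5, Mul(-1, 24)) = Add(5, -24) = -19)
Function('P')(I, a) = Rational(1, 9)
Function('Z')(n) = Rational(-458, 9) (Function('Z')(n) = Add(-3, Add(-48, Rational(1, 9))) = Add(-3, Rational(-431, 9)) = Rational(-458, 9))
Mul(Add(-41860, Function('Z')(Add(-54, Mul(-1, W)))), Add(-38712, 44460)) = Mul(Add(-41860, Rational(-458, 9)), Add(-38712, 44460)) = Mul(Rational(-377198, 9), 5748) = Rational(-722711368, 3)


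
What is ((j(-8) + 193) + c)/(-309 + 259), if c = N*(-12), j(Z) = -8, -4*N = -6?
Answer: -167/50 ≈ -3.3400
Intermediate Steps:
N = 3/2 (N = -¼*(-6) = 3/2 ≈ 1.5000)
c = -18 (c = (3/2)*(-12) = -18)
((j(-8) + 193) + c)/(-309 + 259) = ((-8 + 193) - 18)/(-309 + 259) = (185 - 18)/(-50) = 167*(-1/50) = -167/50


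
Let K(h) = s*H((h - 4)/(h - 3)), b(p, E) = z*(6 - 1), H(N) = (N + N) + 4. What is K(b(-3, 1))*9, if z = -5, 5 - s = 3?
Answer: 765/7 ≈ 109.29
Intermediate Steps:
H(N) = 4 + 2*N (H(N) = 2*N + 4 = 4 + 2*N)
s = 2 (s = 5 - 1*3 = 5 - 3 = 2)
b(p, E) = -25 (b(p, E) = -5*(6 - 1) = -5*5 = -25)
K(h) = 8 + 4*(-4 + h)/(-3 + h) (K(h) = 2*(4 + 2*((h - 4)/(h - 3))) = 2*(4 + 2*((-4 + h)/(-3 + h))) = 2*(4 + 2*(-4 + h)/(-3 + h)) = 8 + 4*(-4 + h)/(-3 + h))
K(b(-3, 1))*9 = (4*(-10 + 3*(-25))/(-3 - 25))*9 = (4*(-10 - 75)/(-28))*9 = (4*(-1/28)*(-85))*9 = (85/7)*9 = 765/7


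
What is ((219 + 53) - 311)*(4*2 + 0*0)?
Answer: -312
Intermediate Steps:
((219 + 53) - 311)*(4*2 + 0*0) = (272 - 311)*(8 + 0) = -39*8 = -312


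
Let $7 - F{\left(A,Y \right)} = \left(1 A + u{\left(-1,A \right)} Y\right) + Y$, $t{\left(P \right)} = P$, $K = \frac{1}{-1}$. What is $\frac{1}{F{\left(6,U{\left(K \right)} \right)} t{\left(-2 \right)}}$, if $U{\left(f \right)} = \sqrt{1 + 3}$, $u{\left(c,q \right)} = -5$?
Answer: $- \frac{1}{18} \approx -0.055556$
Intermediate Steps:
$K = -1$
$U{\left(f \right)} = 2$ ($U{\left(f \right)} = \sqrt{4} = 2$)
$F{\left(A,Y \right)} = 7 - A + 4 Y$ ($F{\left(A,Y \right)} = 7 - \left(\left(1 A - 5 Y\right) + Y\right) = 7 - \left(\left(A - 5 Y\right) + Y\right) = 7 - \left(A - 4 Y\right) = 7 - A + 4 Y$)
$\frac{1}{F{\left(6,U{\left(K \right)} \right)} t{\left(-2 \right)}} = \frac{1}{\left(7 - 6 + 4 \cdot 2\right) \left(-2\right)} = \frac{1}{\left(7 - 6 + 8\right) \left(-2\right)} = \frac{1}{9 \left(-2\right)} = \frac{1}{-18} = - \frac{1}{18}$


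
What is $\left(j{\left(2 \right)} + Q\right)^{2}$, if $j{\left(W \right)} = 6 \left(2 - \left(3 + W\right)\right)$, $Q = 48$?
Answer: $900$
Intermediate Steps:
$j{\left(W \right)} = -6 - 6 W$ ($j{\left(W \right)} = 6 \left(-1 - W\right) = -6 - 6 W$)
$\left(j{\left(2 \right)} + Q\right)^{2} = \left(\left(-6 - 12\right) + 48\right)^{2} = \left(-18 + 48\right)^{2} = 30^{2} = 900$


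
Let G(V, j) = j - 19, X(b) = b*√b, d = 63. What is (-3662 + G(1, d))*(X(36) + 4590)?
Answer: -17388108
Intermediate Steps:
X(b) = b^(3/2)
G(V, j) = -19 + j
(-3662 + G(1, d))*(X(36) + 4590) = (-3662 + (-19 + 63))*(36^(3/2) + 4590) = (-3662 + 44)*(216 + 4590) = -3618*4806 = -17388108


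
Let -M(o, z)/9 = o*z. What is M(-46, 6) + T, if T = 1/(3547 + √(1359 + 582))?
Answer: 31246905259/12579268 - √1941/12579268 ≈ 2484.0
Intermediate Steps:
T = 1/(3547 + √1941) ≈ 0.00027847
M(o, z) = -9*o*z
M(-46, 6) + T = -9*(-46)*6 + (3547/12579268 - √1941/12579268) = 2484 + (3547/12579268 - √1941/12579268) = 31246905259/12579268 - √1941/12579268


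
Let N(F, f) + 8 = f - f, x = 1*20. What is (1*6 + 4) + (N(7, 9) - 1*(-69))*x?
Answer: 1230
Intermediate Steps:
x = 20
N(F, f) = -8 (N(F, f) = -8 + (f - f) = -8 + 0 = -8)
(1*6 + 4) + (N(7, 9) - 1*(-69))*x = (1*6 + 4) + (-8 - 1*(-69))*20 = (6 + 4) + (-8 + 69)*20 = 10 + 61*20 = 10 + 1220 = 1230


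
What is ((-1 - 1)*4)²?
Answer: 64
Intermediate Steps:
((-1 - 1)*4)² = (-2*4)² = (-8)² = 64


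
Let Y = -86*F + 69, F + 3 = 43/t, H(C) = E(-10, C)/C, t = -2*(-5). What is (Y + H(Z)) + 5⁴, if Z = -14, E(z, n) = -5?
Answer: 40779/70 ≈ 582.56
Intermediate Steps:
t = 10
H(C) = -5/C
F = 13/10 (F = -3 + 43/10 = 13/10 ≈ 1.3000)
Y = -214/5 (Y = -86*13/10 + 69 = -559/5 + 69 = -214/5 ≈ -42.800)
(Y + H(Z)) + 5⁴ = (-214/5 - 5/(-14)) + 5⁴ = (-214/5 - 5*(-1/14)) + 625 = (-214/5 + 5/14) + 625 = -2971/70 + 625 = 40779/70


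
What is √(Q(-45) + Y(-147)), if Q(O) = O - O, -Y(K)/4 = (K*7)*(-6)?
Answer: 42*I*√14 ≈ 157.15*I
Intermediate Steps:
Y(K) = 168*K (Y(K) = -4*K*7*(-6) = -4*7*K*(-6) = -(-168)*K = 168*K)
Q(O) = 0
√(Q(-45) + Y(-147)) = √(0 + 168*(-147)) = √(0 - 24696) = √(-24696) = 42*I*√14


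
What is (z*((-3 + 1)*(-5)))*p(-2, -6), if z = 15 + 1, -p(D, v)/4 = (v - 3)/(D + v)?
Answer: -720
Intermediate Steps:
p(D, v) = -4*(-3 + v)/(D + v) (p(D, v) = -4*(v - 3)/(D + v) = -4*(-3 + v)/(D + v))
z = 16
(z*((-3 + 1)*(-5)))*p(-2, -6) = (16*((-3 + 1)*(-5)))*(4*(3 - 1*(-6))/(-2 - 6)) = (16*(-2*(-5)))*(4*(3 + 6)/(-8)) = (16*10)*(4*(-1/8)*9) = 160*(-9/2) = -720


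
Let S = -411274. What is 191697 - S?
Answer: 602971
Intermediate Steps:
191697 - S = 191697 - 1*(-411274) = 191697 + 411274 = 602971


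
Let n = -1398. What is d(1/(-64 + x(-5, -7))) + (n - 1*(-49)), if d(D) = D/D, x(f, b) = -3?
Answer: -1348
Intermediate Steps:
d(D) = 1
d(1/(-64 + x(-5, -7))) + (n - 1*(-49)) = 1 + (-1398 - 1*(-49)) = 1 + (-1398 + 49) = 1 - 1349 = -1348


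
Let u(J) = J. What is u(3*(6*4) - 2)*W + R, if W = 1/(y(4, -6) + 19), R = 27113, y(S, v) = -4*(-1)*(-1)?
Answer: 81353/3 ≈ 27118.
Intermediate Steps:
y(S, v) = -4 (y(S, v) = 4*(-1) = -4)
W = 1/15 (W = 1/(-4 + 19) = 1/15 ≈ 0.066667)
u(3*(6*4) - 2)*W + R = (3*(6*4) - 2)*(1/15) + 27113 = (3*24 - 2)*(1/15) + 27113 = (72 - 2)*(1/15) + 27113 = 70*(1/15) + 27113 = 14/3 + 27113 = 81353/3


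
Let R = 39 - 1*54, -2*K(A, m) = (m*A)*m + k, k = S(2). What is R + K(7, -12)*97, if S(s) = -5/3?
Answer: -292933/6 ≈ -48822.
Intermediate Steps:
S(s) = -5/3 (S(s) = -5*1/3 = -5/3)
k = -5/3 ≈ -1.6667
K(A, m) = 5/6 - A*m**2/2 (K(A, m) = -((m*A)*m - 5/3)/2 = -((A*m)*m - 5/3)/2 = -(A*m**2 - 5/3)/2 = -(-5/3 + A*m**2)/2 = 5/6 - A*m**2/2)
R = -15 (R = 39 - 54 = -15)
R + K(7, -12)*97 = -15 + (5/6 - 1/2*7*(-12)**2)*97 = -15 + (5/6 - 1/2*7*144)*97 = -15 + (5/6 - 504)*97 = -15 - 3019/6*97 = -15 - 292843/6 = -292933/6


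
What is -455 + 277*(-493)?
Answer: -137016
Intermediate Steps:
-455 + 277*(-493) = -455 - 136561 = -137016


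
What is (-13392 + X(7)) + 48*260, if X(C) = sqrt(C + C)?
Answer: -912 + sqrt(14) ≈ -908.26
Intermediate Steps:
X(C) = sqrt(2)*sqrt(C) (X(C) = sqrt(2*C) = sqrt(2)*sqrt(C))
(-13392 + X(7)) + 48*260 = (-13392 + sqrt(2)*sqrt(7)) + 48*260 = (-13392 + sqrt(14)) + 12480 = -912 + sqrt(14)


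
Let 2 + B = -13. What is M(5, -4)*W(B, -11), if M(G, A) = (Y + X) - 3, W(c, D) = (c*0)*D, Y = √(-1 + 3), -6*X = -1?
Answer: 0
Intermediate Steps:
B = -15 (B = -2 - 13 = -15)
X = ⅙ (X = -⅙*(-1) = ⅙ ≈ 0.16667)
Y = √2 ≈ 1.4142
W(c, D) = 0 (W(c, D) = 0*D = 0)
M(G, A) = -17/6 + √2 (M(G, A) = (√2 + ⅙) - 3 = (⅙ + √2) - 3 = -17/6 + √2)
M(5, -4)*W(B, -11) = (-17/6 + √2)*0 = 0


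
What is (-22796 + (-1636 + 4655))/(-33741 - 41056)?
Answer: 19777/74797 ≈ 0.26441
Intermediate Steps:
(-22796 + (-1636 + 4655))/(-33741 - 41056) = (-22796 + 3019)/(-74797) = -19777*(-1/74797) = 19777/74797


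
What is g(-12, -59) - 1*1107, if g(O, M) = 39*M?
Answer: -3408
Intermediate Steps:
g(-12, -59) - 1*1107 = 39*(-59) - 1*1107 = -2301 - 1107 = -3408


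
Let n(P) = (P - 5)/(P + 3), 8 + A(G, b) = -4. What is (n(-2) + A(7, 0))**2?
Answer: 361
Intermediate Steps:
A(G, b) = -12 (A(G, b) = -8 - 4 = -12)
n(P) = (-5 + P)/(3 + P)
(n(-2) + A(7, 0))**2 = ((-5 - 2)/(3 - 2) - 12)**2 = (-7/1 - 12)**2 = (1*(-7) - 12)**2 = (-7 - 12)**2 = (-19)**2 = 361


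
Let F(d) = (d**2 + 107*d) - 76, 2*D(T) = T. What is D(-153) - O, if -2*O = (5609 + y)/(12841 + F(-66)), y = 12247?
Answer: -507057/6706 ≈ -75.612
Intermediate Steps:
D(T) = T/2
F(d) = -76 + d**2 + 107*d
O = -2976/3353 (O = -(5609 + 12247)/(2*(12841 + (-76 + (-66)**2 + 107*(-66)))) = -8928/(12841 + (-76 + 4356 - 7062)) = -8928/(12841 - 2782) = -8928/10059 = -1/2*5952/3353 = -2976/3353 ≈ -0.88756)
D(-153) - O = (1/2)*(-153) - 1*(-2976/3353) = -153/2 + 2976/3353 = -507057/6706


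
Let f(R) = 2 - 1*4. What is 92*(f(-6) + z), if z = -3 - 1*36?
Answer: -3772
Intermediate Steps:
z = -39 (z = -3 - 36 = -39)
f(R) = -2 (f(R) = 2 - 4 = -2)
92*(f(-6) + z) = 92*(-2 - 39) = 92*(-41) = -3772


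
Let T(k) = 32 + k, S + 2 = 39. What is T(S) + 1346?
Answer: 1415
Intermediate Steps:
S = 37 (S = -2 + 39 = 37)
T(S) + 1346 = (32 + 37) + 1346 = 69 + 1346 = 1415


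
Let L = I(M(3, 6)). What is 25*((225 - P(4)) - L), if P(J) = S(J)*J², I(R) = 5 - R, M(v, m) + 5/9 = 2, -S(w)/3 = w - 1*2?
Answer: 71425/9 ≈ 7936.1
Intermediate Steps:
S(w) = 6 - 3*w (S(w) = -3*(w - 1*2) = -3*(w - 2) = -3*(-2 + w) = 6 - 3*w)
M(v, m) = 13/9 (M(v, m) = -5/9 + 2 = 13/9)
P(J) = J²*(6 - 3*J) (P(J) = (6 - 3*J)*J² = J²*(6 - 3*J))
L = 32/9 (L = 5 - 1*13/9 = 5 - 13/9 = 32/9 ≈ 3.5556)
25*((225 - P(4)) - L) = 25*((225 - 3*4²*(2 - 1*4)) - 1*32/9) = 25*((225 - 3*16*(2 - 4)) - 32/9) = 25*((225 - 3*16*(-2)) - 32/9) = 25*((225 - 1*(-96)) - 32/9) = 25*((225 + 96) - 32/9) = 25*(321 - 32/9) = 25*(2857/9) = 71425/9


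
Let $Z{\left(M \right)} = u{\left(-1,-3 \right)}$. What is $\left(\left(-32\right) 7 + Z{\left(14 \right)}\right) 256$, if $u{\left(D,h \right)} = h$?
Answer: $-58112$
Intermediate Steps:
$Z{\left(M \right)} = -3$
$\left(\left(-32\right) 7 + Z{\left(14 \right)}\right) 256 = \left(\left(-32\right) 7 - 3\right) 256 = \left(-224 - 3\right) 256 = \left(-227\right) 256 = -58112$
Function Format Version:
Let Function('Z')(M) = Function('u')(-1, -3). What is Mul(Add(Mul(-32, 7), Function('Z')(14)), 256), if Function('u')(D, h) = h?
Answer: -58112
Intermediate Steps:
Function('Z')(M) = -3
Mul(Add(Mul(-32, 7), Function('Z')(14)), 256) = Mul(Add(Mul(-32, 7), -3), 256) = Mul(Add(-224, -3), 256) = Mul(-227, 256) = -58112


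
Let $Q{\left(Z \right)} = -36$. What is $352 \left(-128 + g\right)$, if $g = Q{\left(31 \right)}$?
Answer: $-57728$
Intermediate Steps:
$g = -36$
$352 \left(-128 + g\right) = 352 \left(-128 - 36\right) = 352 \left(-164\right) = -57728$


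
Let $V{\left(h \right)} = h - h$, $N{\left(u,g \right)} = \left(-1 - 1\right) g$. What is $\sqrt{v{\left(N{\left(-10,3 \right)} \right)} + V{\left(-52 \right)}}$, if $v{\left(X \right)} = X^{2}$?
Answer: $6$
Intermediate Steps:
$N{\left(u,g \right)} = - 2 g$
$V{\left(h \right)} = 0$
$\sqrt{v{\left(N{\left(-10,3 \right)} \right)} + V{\left(-52 \right)}} = \sqrt{\left(\left(-2\right) 3\right)^{2} + 0} = \sqrt{\left(-6\right)^{2} + 0} = \sqrt{36 + 0} = \sqrt{36} = 6$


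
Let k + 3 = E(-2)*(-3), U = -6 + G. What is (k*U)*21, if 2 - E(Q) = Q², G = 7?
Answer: 63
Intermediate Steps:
E(Q) = 2 - Q²
U = 1 (U = -6 + 7 = 1)
k = 3 (k = -3 + (2 - 1*(-2)²)*(-3) = -3 + (2 - 1*4)*(-3) = -3 + (2 - 4)*(-3) = -3 - 2*(-3) = -3 + 6 = 3)
(k*U)*21 = (3*1)*21 = 3*21 = 63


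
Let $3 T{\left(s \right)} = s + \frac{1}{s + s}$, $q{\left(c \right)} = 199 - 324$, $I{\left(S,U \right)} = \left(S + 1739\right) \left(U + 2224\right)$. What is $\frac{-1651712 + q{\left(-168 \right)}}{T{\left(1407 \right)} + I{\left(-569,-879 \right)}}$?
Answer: $- \frac{606295998}{577770113} \approx -1.0494$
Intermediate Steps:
$I{\left(S,U \right)} = \left(1739 + S\right) \left(2224 + U\right)$
$q{\left(c \right)} = -125$ ($q{\left(c \right)} = 199 - 324 = -125$)
$T{\left(s \right)} = \frac{s}{3} + \frac{1}{6 s}$ ($T{\left(s \right)} = \frac{s + \frac{1}{s + s}}{3} = \frac{s + \frac{1}{2 s}}{3} = \frac{s}{3} + \frac{1}{6 s}$)
$\frac{-1651712 + q{\left(-168 \right)}}{T{\left(1407 \right)} + I{\left(-569,-879 \right)}} = \frac{-1651712 - 125}{\left(\frac{1}{3} \cdot 1407 + \frac{1}{6 \cdot 1407}\right) + \left(3867536 + 1739 \left(-879\right) + 2224 \left(-569\right) - -500151\right)} = - \frac{1651837}{\left(469 + \frac{1}{6} \cdot \frac{1}{1407}\right) + \left(3867536 - 1528581 - 1265456 + 500151\right)} = - \frac{1651837}{\left(469 + \frac{1}{8442}\right) + 1573650} = - \frac{1651837}{\frac{3959299}{8442} + 1573650} = - \frac{1651837}{\frac{13288712599}{8442}} = \left(-1651837\right) \frac{8442}{13288712599} = - \frac{606295998}{577770113}$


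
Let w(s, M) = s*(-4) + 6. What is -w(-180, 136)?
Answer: -726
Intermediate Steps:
w(s, M) = 6 - 4*s (w(s, M) = -4*s + 6 = 6 - 4*s)
-w(-180, 136) = -(6 - 4*(-180)) = -(6 + 720) = -1*726 = -726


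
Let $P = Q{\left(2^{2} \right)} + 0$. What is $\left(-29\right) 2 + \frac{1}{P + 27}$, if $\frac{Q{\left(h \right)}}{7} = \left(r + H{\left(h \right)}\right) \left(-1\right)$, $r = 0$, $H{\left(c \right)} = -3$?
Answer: $- \frac{2783}{48} \approx -57.979$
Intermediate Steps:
$Q{\left(h \right)} = 21$ ($Q{\left(h \right)} = 7 \left(0 - 3\right) \left(-1\right) = 7 \left(\left(-3\right) \left(-1\right)\right) = 7 \cdot 3 = 21$)
$P = 21$ ($P = 21 + 0 = 21$)
$\left(-29\right) 2 + \frac{1}{P + 27} = \left(-29\right) 2 + \frac{1}{21 + 27} = -58 + \frac{1}{48} = - \frac{2783}{48}$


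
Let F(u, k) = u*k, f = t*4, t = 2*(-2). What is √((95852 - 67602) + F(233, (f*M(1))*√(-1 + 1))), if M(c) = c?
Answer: 5*√1130 ≈ 168.08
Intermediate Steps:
t = -4
f = -16 (f = -4*4 = -16)
F(u, k) = k*u
√((95852 - 67602) + F(233, (f*M(1))*√(-1 + 1))) = √((95852 - 67602) + ((-16*1)*√(-1 + 1))*233) = √(28250 - 16*√0*233) = √(28250 - 16*0*233) = √(28250 + 0*233) = √(28250 + 0) = √28250 = 5*√1130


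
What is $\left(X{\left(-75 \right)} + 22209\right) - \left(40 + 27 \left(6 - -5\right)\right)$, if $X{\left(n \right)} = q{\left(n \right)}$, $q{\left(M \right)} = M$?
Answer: $21797$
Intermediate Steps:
$X{\left(n \right)} = n$
$\left(X{\left(-75 \right)} + 22209\right) - \left(40 + 27 \left(6 - -5\right)\right) = \left(-75 + 22209\right) - \left(40 + 27 \left(6 - -5\right)\right) = 22134 - \left(40 + 27 \left(6 + 5\right)\right) = 22134 - 337 = 21797$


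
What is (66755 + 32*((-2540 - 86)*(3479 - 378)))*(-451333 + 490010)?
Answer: -10075995780929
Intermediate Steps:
(66755 + 32*((-2540 - 86)*(3479 - 378)))*(-451333 + 490010) = (66755 + 32*(-2626*3101))*38677 = (66755 + 32*(-8143226))*38677 = (66755 - 260583232)*38677 = -260516477*38677 = -10075995780929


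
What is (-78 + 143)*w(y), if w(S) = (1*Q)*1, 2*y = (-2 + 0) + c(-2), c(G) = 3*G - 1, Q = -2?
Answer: -130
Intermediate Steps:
c(G) = -1 + 3*G
y = -9/2 (y = ((-2 + 0) + (-1 + 3*(-2)))/2 = (-2 + (-1 - 6))/2 = (-2 - 7)/2 = (½)*(-9) = -9/2 ≈ -4.5000)
w(S) = -2 (w(S) = (1*(-2))*1 = -2*1 = -2)
(-78 + 143)*w(y) = (-78 + 143)*(-2) = 65*(-2) = -130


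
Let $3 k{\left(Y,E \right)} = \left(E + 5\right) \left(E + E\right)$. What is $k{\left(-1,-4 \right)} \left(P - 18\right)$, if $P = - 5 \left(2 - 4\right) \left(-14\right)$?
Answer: $\frac{1264}{3} \approx 421.33$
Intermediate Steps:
$P = -140$ ($P = \left(-5\right) \left(-2\right) \left(-14\right) = 10 \left(-14\right) = -140$)
$k{\left(Y,E \right)} = \frac{2 E \left(5 + E\right)}{3}$ ($k{\left(Y,E \right)} = \frac{\left(E + 5\right) \left(E + E\right)}{3} = \frac{\left(5 + E\right) 2 E}{3} = \frac{2 E \left(5 + E\right)}{3}$)
$k{\left(-1,-4 \right)} \left(P - 18\right) = \frac{2}{3} \left(-4\right) \left(5 - 4\right) \left(-140 - 18\right) = \frac{2}{3} \left(-4\right) 1 \left(-158\right) = \left(- \frac{8}{3}\right) \left(-158\right) = \frac{1264}{3}$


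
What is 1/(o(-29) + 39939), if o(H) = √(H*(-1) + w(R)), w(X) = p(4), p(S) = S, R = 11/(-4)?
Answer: 13313/531707896 - √33/1595123688 ≈ 2.5035e-5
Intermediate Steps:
R = -11/4 (R = 11*(-¼) = -11/4 ≈ -2.7500)
w(X) = 4
o(H) = √(4 - H) (o(H) = √(H*(-1) + 4) = √(-H + 4) = √(4 - H))
1/(o(-29) + 39939) = 1/(√(4 - 1*(-29)) + 39939) = 1/(√(4 + 29) + 39939) = 1/(√33 + 39939) = 1/(39939 + √33)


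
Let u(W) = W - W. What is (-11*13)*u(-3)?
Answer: 0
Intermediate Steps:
u(W) = 0
(-11*13)*u(-3) = -11*13*0 = -143*0 = 0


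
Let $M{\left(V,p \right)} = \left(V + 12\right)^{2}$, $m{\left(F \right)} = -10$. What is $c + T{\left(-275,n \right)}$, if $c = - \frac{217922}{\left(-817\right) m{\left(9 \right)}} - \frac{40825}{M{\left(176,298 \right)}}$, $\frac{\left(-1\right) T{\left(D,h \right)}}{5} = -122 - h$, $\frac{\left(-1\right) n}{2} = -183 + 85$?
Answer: $\frac{225546693891}{144380240} \approx 1562.2$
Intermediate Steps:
$n = 196$ ($n = - 2 \left(-183 + 85\right) = \left(-2\right) \left(-98\right) = 196$)
$M{\left(V,p \right)} = \left(12 + V\right)^{2}$
$T{\left(D,h \right)} = 610 + 5 h$ ($T{\left(D,h \right)} = - 5 \left(-122 - h\right) = 610 + 5 h$)
$c = - \frac{4017887709}{144380240}$ ($c = - \frac{217922}{\left(-817\right) \left(-10\right)} - \frac{40825}{\left(12 + 176\right)^{2}} = - \frac{217922}{8170} - \frac{40825}{188^{2}} = \left(-217922\right) \frac{1}{8170} - \frac{40825}{35344} = - \frac{108961}{4085} - \frac{40825}{35344} = - \frac{4017887709}{144380240} \approx -27.829$)
$c + T{\left(-275,n \right)} = - \frac{4017887709}{144380240} + \left(610 + 5 \cdot 196\right) = - \frac{4017887709}{144380240} + \left(610 + 980\right) = - \frac{4017887709}{144380240} + 1590 = \frac{225546693891}{144380240}$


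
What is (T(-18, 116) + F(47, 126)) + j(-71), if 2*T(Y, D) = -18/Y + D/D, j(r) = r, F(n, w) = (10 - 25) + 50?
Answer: -35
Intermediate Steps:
F(n, w) = 35 (F(n, w) = -15 + 50 = 35)
T(Y, D) = ½ - 9/Y (T(Y, D) = (-18/Y + D/D)/2 = (-18/Y + 1)/2 = (1 - 18/Y)/2 = ½ - 9/Y)
(T(-18, 116) + F(47, 126)) + j(-71) = ((½)*(-18 - 18)/(-18) + 35) - 71 = ((½)*(-1/18)*(-36) + 35) - 71 = (1 + 35) - 71 = 36 - 71 = -35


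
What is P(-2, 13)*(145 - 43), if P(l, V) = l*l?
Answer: 408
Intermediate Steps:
P(l, V) = l²
P(-2, 13)*(145 - 43) = (-2)²*(145 - 43) = 4*102 = 408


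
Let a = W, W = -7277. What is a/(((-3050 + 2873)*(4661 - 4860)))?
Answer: -7277/35223 ≈ -0.20660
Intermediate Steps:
a = -7277
a/(((-3050 + 2873)*(4661 - 4860))) = -7277*1/((-3050 + 2873)*(4661 - 4860)) = -7277/((-177*(-199))) = -7277/35223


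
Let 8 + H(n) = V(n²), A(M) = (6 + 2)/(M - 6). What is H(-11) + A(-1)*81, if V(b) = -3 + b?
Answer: 122/7 ≈ 17.429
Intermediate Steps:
A(M) = 8/(-6 + M)
H(n) = -11 + n² (H(n) = -8 + (-3 + n²) = -11 + n²)
H(-11) + A(-1)*81 = (-11 + (-11)²) + (8/(-6 - 1))*81 = (-11 + 121) + (8/(-7))*81 = 110 + (8*(-⅐))*81 = 110 - 8/7*81 = 110 - 648/7 = 122/7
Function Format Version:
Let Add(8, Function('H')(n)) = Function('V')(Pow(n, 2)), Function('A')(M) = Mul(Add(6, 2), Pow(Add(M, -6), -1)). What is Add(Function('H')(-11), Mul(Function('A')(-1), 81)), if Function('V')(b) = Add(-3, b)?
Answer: Rational(122, 7) ≈ 17.429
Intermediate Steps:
Function('A')(M) = Mul(8, Pow(Add(-6, M), -1))
Function('H')(n) = Add(-11, Pow(n, 2)) (Function('H')(n) = Add(-8, Add(-3, Pow(n, 2))) = Add(-11, Pow(n, 2)))
Add(Function('H')(-11), Mul(Function('A')(-1), 81)) = Add(Add(-11, Pow(-11, 2)), Mul(Mul(8, Pow(Add(-6, -1), -1)), 81)) = Add(Add(-11, 121), Mul(Mul(8, Pow(-7, -1)), 81)) = Add(110, Mul(Mul(8, Rational(-1, 7)), 81)) = Add(110, Mul(Rational(-8, 7), 81)) = Add(110, Rational(-648, 7)) = Rational(122, 7)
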